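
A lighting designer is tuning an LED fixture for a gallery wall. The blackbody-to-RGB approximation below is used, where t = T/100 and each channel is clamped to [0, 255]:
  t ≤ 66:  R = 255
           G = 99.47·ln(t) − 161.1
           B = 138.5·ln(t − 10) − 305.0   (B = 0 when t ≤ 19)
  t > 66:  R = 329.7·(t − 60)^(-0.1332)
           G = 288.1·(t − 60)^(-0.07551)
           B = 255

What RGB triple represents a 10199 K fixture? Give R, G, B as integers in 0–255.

R=200, G=217, B=255

t = 10199/100 = 101.99; the t > 66 branch applies.
R = 329.7·(101.99 − 60)^(-0.1332) = 329.7·41.99^(-0.1332) = 329.7·0.60785 = 200.408.
G = 288.1·(101.99 − 60)^(-0.07551) = 288.1·41.99^(-0.07551) = 288.1·0.75411 = 217.260.
B = 255 by definition for t > 66.
Rounded: (200, 217, 255).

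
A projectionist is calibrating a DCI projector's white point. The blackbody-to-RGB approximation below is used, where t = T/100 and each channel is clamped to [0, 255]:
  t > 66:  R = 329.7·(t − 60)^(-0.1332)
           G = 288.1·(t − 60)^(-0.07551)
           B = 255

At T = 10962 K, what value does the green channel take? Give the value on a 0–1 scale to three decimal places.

0.841

t = 10962/100 = 109.62; the t > 66 branch applies.
G = 288.1·(109.62 − 60)^(-0.07551) = 288.1·49.62^(-0.07551) = 288.1·0.74467 = 214.538.
On a 0–1 scale: 214.538/255 = 0.8413 → 0.841.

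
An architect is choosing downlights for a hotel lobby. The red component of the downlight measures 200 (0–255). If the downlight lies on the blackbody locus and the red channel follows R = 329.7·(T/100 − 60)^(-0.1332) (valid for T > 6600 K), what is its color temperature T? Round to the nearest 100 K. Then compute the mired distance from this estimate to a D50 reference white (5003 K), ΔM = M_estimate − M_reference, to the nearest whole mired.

(t − 60)^(-0.1332) = 200/329.7 = 0.60661.
t − 60 = 0.60661^(1/-0.1332) = 0.60661^(-7.508) = 42.638, so t = 102.638.
T = 100·t = 10264 K → 10300 K to the nearest 100 K.
M_estimate = 10⁶/10300 = 97.09; M_reference = 10⁶/5003 = 199.88.
ΔM = 97.09 − 199.88 = -102.79 → -103 mireds.

-103 mireds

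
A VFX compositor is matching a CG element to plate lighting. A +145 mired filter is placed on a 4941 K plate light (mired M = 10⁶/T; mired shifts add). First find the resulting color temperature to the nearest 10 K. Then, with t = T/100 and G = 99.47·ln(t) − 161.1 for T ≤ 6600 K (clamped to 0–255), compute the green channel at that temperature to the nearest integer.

173

M_in = 10⁶/4941 = 202.39; M_out = 202.39 + (+145) = 347.39.
T_out = 10⁶/347.39 = 2878.6 K → 2880 K; t = 28.8.
G = 99.47·ln 28.8 − 161.1 = 99.47·3.3604 − 161.1 = 173.157.
Rounded: 173.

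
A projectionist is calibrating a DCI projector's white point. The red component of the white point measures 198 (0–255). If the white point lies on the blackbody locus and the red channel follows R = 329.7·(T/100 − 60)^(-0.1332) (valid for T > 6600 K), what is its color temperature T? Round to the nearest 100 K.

10600 K

(t − 60)^(-0.1332) = 198/329.7 = 0.60055.
t − 60 = 0.60055^(1/-0.1332) = 0.60055^(-7.508) = 45.980, so t = 105.980.
T = 100·t = 10598 K → 10600 K to the nearest 100 K.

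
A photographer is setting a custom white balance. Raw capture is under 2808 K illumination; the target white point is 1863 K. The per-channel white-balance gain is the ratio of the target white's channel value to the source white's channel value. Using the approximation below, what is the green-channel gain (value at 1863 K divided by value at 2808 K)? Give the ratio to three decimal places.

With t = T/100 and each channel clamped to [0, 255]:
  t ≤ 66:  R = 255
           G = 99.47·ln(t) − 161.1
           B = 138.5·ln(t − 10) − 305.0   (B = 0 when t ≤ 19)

0.761

At 2808 K (t = 28.08):
  G = 99.47·ln 28.08 − 161.1 = 99.47·3.3351 − 161.1 = 170.638.
At 1863 K (t = 18.63):
  G = 99.47·ln 18.63 − 161.1 = 99.47·2.9248 − 161.1 = 129.827.
Gain = 129.827 / 170.638 = 0.7608 → 0.761.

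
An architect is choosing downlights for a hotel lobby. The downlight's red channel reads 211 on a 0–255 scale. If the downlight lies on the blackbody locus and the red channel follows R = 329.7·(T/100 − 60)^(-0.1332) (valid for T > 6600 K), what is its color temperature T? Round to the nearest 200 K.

(t − 60)^(-0.1332) = 211/329.7 = 0.63998.
t − 60 = 0.63998^(1/-0.1332) = 0.63998^(-7.508) = 28.525, so t = 88.525.
T = 100·t = 8853 K → 8800 K to the nearest 200 K.

8800 K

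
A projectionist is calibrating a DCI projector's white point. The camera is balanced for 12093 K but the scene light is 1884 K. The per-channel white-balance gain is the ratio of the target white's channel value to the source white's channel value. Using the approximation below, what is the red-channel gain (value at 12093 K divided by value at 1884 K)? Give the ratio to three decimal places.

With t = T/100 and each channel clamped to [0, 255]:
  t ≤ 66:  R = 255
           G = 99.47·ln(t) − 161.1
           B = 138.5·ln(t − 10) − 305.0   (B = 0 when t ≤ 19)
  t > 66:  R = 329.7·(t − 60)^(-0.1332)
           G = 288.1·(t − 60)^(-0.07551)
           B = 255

At 1884 K (t = 18.84):
  R = 255 by definition for t ≤ 66.
At 12093 K (t = 120.93):
  R = 329.7·(120.93 − 60)^(-0.1332) = 329.7·60.93^(-0.1332) = 329.7·0.57844 = 190.713.
Gain = 190.713 / 255.000 = 0.7479 → 0.748.

0.748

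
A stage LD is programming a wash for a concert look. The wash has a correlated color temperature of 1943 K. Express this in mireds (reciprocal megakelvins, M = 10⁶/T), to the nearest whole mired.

M = 10⁶ / 1943 = 514.668 → 515 mireds.

515 mireds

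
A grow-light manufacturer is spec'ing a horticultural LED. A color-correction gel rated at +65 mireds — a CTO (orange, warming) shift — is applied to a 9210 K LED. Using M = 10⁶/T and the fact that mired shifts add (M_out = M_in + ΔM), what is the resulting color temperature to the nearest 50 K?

M_in = 10⁶/9210 = 108.58 mireds.
M_out = 108.58 + (+65) = 173.58 mireds.
T_out = 10⁶/173.58 = 5761.1 K → 5750 K.

5750 K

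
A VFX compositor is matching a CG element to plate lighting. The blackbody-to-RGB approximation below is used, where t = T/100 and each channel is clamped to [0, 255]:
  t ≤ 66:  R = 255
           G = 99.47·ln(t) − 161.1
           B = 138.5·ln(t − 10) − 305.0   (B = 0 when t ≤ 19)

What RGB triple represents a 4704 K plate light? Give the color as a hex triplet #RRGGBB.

#FFDEC3

t = 4704/100 = 47.04; the t ≤ 66 branch applies.
R = 255 by definition for t ≤ 66.
G = 99.47·ln 47.04 − 161.1 = 99.47·3.8510 − 161.1 = 221.959.
B = 138.5·ln(47.04 − 10) − 305.0 = 138.5·ln 37.04 − 305.0 = 138.5·3.6120 − 305.0 = 195.262.
Rounded: (255, 222, 195).
In hex: #FFDEC3.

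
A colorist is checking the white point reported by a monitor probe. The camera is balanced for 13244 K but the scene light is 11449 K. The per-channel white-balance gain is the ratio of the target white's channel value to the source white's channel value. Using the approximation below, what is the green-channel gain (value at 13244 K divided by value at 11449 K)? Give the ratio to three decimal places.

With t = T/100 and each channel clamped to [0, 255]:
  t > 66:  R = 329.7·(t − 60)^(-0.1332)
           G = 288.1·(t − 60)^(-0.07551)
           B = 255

0.979

At 11449 K (t = 114.49):
  G = 288.1·(114.49 − 60)^(-0.07551) = 288.1·54.49^(-0.07551) = 288.1·0.73942 = 213.027.
At 13244 K (t = 132.44):
  G = 288.1·(132.44 − 60)^(-0.07551) = 288.1·72.44^(-0.07551) = 288.1·0.72369 = 208.495.
Gain = 208.495 / 213.027 = 0.9787 → 0.979.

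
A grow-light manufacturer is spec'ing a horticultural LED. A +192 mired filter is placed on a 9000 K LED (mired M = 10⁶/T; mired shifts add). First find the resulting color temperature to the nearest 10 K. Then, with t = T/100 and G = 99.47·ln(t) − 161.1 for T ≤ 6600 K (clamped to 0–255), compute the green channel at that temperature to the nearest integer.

M_in = 10⁶/9000 = 111.11; M_out = 111.11 + (+192) = 303.11.
T_out = 10⁶/303.11 = 3299.1 K → 3300 K; t = 33.
G = 99.47·ln 33 − 161.1 = 99.47·3.4965 − 161.1 = 186.698.
Rounded: 187.

187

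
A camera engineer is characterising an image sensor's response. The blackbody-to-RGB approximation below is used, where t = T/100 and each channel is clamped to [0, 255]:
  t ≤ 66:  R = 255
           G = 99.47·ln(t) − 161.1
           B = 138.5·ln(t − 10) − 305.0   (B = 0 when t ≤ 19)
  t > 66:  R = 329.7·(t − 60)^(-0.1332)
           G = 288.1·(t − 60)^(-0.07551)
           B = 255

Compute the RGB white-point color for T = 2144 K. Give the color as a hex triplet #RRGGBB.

#FF9021

t = 2144/100 = 21.44; the t ≤ 66 branch applies.
R = 255 by definition for t ≤ 66.
G = 99.47·ln 21.44 − 161.1 = 99.47·3.0653 − 161.1 = 143.801.
B = 138.5·ln(21.44 − 10) − 305.0 = 138.5·ln 11.44 − 305.0 = 138.5·2.4371 − 305.0 = 32.541.
Rounded: (255, 144, 33).
In hex: #FF9021.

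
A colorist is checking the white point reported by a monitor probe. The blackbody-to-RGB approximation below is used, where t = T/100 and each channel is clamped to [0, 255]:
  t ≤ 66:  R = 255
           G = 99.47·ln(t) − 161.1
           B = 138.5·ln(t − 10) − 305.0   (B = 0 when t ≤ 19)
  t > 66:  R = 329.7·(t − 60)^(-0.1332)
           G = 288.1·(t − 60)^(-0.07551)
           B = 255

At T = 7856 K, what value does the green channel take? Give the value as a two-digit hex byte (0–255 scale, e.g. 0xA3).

0xE7

t = 7856/100 = 78.56; the t > 66 branch applies.
G = 288.1·(78.56 − 60)^(-0.07551) = 288.1·18.56^(-0.07551) = 288.1·0.80207 = 231.075.
Rounded: 231; in hex, 0xE7.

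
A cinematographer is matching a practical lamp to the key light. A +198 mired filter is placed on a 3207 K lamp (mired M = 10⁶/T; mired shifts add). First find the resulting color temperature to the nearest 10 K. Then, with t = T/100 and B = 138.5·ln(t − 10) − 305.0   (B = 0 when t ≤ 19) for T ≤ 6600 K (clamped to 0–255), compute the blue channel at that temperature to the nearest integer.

M_in = 10⁶/3207 = 311.82; M_out = 311.82 + (+198) = 509.82.
T_out = 10⁶/509.82 = 1961.5 K → 1960 K; t = 19.6.
B = 138.5·ln(19.6 − 10) − 305.0 = 138.5·ln 9.6 − 305.0 = 138.5·2.2618 − 305.0 = 8.254.
Rounded: 8.

8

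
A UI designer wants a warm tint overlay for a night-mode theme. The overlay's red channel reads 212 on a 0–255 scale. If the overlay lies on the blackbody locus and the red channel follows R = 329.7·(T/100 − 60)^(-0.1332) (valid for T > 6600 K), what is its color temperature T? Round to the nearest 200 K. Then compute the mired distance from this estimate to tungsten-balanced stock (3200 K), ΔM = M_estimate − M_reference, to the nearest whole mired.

-199 mireds

(t − 60)^(-0.1332) = 212/329.7 = 0.64301.
t − 60 = 0.64301^(1/-0.1332) = 0.64301^(-7.508) = 27.530, so t = 87.530.
T = 100·t = 8753 K → 8800 K to the nearest 200 K.
M_estimate = 10⁶/8800 = 113.64; M_reference = 10⁶/3200 = 312.50.
ΔM = 113.64 − 312.50 = -198.86 → -199 mireds.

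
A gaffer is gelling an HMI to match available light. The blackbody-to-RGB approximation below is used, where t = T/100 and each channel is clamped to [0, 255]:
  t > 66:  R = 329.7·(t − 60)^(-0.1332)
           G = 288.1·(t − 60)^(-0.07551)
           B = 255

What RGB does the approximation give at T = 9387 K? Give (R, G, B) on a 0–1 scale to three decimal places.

t = 9387/100 = 93.87; the t > 66 branch applies.
R = 329.7·(93.87 − 60)^(-0.1332) = 329.7·33.87^(-0.1332) = 329.7·0.62550 = 206.228.
G = 288.1·(93.87 − 60)^(-0.07551) = 288.1·33.87^(-0.07551) = 288.1·0.76645 = 220.814.
B = 255 by definition for t > 66.
Dividing each by 255: (0.8087, 0.8659, 1.0000) → (0.809, 0.866, 1.000).

(0.809, 0.866, 1.000)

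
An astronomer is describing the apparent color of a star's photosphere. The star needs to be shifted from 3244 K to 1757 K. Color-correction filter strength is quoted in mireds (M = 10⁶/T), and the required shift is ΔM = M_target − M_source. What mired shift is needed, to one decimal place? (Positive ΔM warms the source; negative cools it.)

+260.9 mireds

M_source = 10⁶/3244 = 308.261; M_target = 10⁶/1757 = 569.152.
ΔM = 569.152 − 308.261 = 260.891 → +260.9 mireds, a warming shift.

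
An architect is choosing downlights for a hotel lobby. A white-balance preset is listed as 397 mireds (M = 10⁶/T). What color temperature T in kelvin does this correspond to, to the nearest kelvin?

T = 10⁶ / 397 = 2518.89 K → 2519 K.

2519 K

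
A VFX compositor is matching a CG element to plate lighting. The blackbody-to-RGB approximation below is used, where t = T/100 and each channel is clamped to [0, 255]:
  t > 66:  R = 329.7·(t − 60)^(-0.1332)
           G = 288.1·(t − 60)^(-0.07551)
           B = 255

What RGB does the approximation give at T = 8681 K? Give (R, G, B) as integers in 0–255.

(213, 225, 255)

t = 8681/100 = 86.81; the t > 66 branch applies.
R = 329.7·(86.81 − 60)^(-0.1332) = 329.7·26.81^(-0.1332) = 329.7·0.64528 = 212.750.
G = 288.1·(86.81 − 60)^(-0.07551) = 288.1·26.81^(-0.07551) = 288.1·0.78010 = 224.746.
B = 255 by definition for t > 66.
Rounded: (213, 225, 255).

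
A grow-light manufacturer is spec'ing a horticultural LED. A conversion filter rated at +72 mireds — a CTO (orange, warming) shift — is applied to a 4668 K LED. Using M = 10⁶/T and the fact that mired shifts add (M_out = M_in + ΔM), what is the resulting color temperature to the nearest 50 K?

M_in = 10⁶/4668 = 214.22 mireds.
M_out = 214.22 + (+72) = 286.22 mireds.
T_out = 10⁶/286.22 = 3493.8 K → 3500 K.

3500 K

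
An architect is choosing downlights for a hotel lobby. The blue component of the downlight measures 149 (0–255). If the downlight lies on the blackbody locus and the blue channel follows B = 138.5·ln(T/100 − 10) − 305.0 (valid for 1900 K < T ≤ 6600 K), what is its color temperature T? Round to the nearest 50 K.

3650 K

ln(t − 10) = (149 + 305.0) / 138.5 = 3.2780.
t − 10 = e^3.2780 = 26.522, so t = 36.522.
T = 100·t = 3652 K → 3650 K to the nearest 50 K.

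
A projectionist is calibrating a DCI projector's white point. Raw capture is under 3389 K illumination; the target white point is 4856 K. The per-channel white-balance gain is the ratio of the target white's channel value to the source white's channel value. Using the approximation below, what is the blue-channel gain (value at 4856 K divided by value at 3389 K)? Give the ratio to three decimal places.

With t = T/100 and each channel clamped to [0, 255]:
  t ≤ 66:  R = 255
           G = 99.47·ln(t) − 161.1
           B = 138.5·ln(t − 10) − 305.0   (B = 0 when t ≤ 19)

At 3389 K (t = 33.89):
  B = 138.5·ln(33.89 − 10) − 305.0 = 138.5·ln 23.89 − 305.0 = 138.5·3.1735 − 305.0 = 134.524.
At 4856 K (t = 48.56):
  B = 138.5·ln(48.56 − 10) − 305.0 = 138.5·ln 38.56 − 305.0 = 138.5·3.6522 − 305.0 = 200.832.
Gain = 200.832 / 134.524 = 1.4929 → 1.493.

1.493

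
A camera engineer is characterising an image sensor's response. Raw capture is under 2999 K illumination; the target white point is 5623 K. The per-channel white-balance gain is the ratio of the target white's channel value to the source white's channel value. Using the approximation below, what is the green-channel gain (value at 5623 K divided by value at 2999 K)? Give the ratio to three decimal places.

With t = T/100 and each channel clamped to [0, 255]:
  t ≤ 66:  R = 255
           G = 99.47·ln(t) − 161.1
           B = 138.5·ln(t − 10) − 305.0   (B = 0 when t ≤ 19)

1.353

At 2999 K (t = 29.99):
  G = 99.47·ln 29.99 − 161.1 = 99.47·3.4009 − 161.1 = 177.184.
At 5623 K (t = 56.23):
  G = 99.47·ln 56.23 − 161.1 = 99.47·4.0295 − 161.1 = 239.709.
Gain = 239.709 / 177.184 = 1.3529 → 1.353.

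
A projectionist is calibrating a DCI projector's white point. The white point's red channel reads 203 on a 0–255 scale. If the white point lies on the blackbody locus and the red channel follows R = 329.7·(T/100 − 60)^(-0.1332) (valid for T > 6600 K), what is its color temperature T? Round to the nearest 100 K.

9800 K

(t − 60)^(-0.1332) = 203/329.7 = 0.61571.
t − 60 = 0.61571^(1/-0.1332) = 0.61571^(-7.508) = 38.129, so t = 98.129.
T = 100·t = 9813 K → 9800 K to the nearest 100 K.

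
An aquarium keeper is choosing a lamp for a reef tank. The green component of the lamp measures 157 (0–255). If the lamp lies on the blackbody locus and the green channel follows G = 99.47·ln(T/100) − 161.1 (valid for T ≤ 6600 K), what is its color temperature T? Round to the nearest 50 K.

ln t = (157 + 161.1) / 99.47 = 3.1979.
t = e^3.1979 = 24.482.
T = 100·t = 2448 K → 2450 K to the nearest 50 K.

2450 K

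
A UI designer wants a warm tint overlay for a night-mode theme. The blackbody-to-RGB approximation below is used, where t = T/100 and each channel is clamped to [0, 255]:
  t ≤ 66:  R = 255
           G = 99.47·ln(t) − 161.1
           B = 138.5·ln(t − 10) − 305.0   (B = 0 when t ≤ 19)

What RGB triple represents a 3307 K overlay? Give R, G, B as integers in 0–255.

R=255, G=187, B=130

t = 3307/100 = 33.07; the t ≤ 66 branch applies.
R = 255 by definition for t ≤ 66.
G = 99.47·ln 33.07 − 161.1 = 99.47·3.4986 − 161.1 = 186.908.
B = 138.5·ln(33.07 − 10) − 305.0 = 138.5·ln 23.07 − 305.0 = 138.5·3.1385 − 305.0 = 129.687.
Rounded: (255, 187, 130).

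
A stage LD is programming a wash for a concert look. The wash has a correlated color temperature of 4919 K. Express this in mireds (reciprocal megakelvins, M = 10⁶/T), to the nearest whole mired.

203 mireds

M = 10⁶ / 4919 = 203.293 → 203 mireds.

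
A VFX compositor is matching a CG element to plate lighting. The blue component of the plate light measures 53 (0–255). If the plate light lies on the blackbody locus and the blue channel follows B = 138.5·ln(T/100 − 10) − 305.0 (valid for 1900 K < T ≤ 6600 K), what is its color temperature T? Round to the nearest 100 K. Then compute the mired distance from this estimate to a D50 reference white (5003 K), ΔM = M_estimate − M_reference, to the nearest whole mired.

+235 mireds

ln(t − 10) = (53 + 305.0) / 138.5 = 2.5848.
t − 10 = e^2.5848 = 13.261, so t = 23.261.
T = 100·t = 2326 K → 2300 K to the nearest 100 K.
M_estimate = 10⁶/2300 = 434.78; M_reference = 10⁶/5003 = 199.88.
ΔM = 434.78 − 199.88 = 234.90 → +235 mireds.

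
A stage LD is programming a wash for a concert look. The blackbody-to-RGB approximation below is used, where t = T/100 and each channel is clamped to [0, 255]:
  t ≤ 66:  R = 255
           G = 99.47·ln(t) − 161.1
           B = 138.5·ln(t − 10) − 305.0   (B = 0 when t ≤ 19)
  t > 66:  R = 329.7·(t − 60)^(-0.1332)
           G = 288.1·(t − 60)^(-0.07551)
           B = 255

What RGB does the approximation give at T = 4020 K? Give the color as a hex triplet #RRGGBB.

#FFCEA7

t = 4020/100 = 40.2; the t ≤ 66 branch applies.
R = 255 by definition for t ≤ 66.
G = 99.47·ln 40.2 − 161.1 = 99.47·3.6939 − 161.1 = 206.329.
B = 138.5·ln(40.2 − 10) − 305.0 = 138.5·ln 30.2 − 305.0 = 138.5·3.4078 − 305.0 = 166.986.
Rounded: (255, 206, 167).
In hex: #FFCEA7.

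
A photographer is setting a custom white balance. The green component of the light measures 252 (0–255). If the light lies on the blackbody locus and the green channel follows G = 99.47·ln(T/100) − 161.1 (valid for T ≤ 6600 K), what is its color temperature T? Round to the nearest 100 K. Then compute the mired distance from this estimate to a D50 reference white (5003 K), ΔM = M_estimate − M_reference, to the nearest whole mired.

ln t = (252 + 161.1) / 99.47 = 4.1530.
t = e^4.1530 = 63.625.
T = 100·t = 6363 K → 6400 K to the nearest 100 K.
M_estimate = 10⁶/6400 = 156.25; M_reference = 10⁶/5003 = 199.88.
ΔM = 156.25 − 199.88 = -43.63 → -44 mireds.

-44 mireds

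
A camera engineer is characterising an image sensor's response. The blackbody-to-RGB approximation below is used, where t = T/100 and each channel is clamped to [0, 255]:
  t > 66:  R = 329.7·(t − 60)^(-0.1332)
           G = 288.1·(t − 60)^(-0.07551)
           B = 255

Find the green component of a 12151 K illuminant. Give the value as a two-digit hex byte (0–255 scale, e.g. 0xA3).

t = 12151/100 = 121.51; the t > 66 branch applies.
G = 288.1·(121.51 − 60)^(-0.07551) = 288.1·61.51^(-0.07551) = 288.1·0.73268 = 211.086.
Rounded: 211; in hex, 0xD3.

0xD3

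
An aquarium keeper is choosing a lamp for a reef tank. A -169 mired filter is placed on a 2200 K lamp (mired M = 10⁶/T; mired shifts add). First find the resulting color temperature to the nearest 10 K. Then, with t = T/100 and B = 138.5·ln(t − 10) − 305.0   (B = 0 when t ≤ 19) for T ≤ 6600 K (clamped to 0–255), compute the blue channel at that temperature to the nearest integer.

141

M_in = 10⁶/2200 = 454.55; M_out = 454.55 + (-169) = 285.55.
T_out = 10⁶/285.55 = 3502.1 K → 3500 K; t = 35.
B = 138.5·ln(35 − 10) − 305.0 = 138.5·ln 25 − 305.0 = 138.5·3.2189 − 305.0 = 140.814.
Rounded: 141.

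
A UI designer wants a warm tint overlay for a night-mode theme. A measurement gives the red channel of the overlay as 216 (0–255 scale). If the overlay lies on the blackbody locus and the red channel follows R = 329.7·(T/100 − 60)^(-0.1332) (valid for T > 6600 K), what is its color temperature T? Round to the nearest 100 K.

8400 K

(t − 60)^(-0.1332) = 216/329.7 = 0.65514.
t − 60 = 0.65514^(1/-0.1332) = 0.65514^(-7.508) = 23.926, so t = 83.926.
T = 100·t = 8393 K → 8400 K to the nearest 100 K.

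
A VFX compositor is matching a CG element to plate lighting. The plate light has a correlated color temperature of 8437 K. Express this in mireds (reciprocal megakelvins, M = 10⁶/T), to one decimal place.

118.5 mireds

M = 10⁶ / 8437 = 118.526 → 118.5 mireds.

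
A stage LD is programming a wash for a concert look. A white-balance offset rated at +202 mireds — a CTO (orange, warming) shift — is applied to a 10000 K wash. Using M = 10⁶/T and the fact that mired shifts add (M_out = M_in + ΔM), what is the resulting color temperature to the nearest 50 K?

3300 K

M_in = 10⁶/10000 = 100.00 mireds.
M_out = 100.00 + (+202) = 302.00 mireds.
T_out = 10⁶/302.00 = 3311.3 K → 3300 K.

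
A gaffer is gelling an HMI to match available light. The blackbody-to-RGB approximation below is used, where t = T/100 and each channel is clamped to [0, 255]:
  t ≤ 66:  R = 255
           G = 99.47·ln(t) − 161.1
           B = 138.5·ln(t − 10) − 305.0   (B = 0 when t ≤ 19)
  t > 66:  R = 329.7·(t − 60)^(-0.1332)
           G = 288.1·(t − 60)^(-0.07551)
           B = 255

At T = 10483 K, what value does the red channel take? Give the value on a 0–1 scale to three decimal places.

0.779

t = 10483/100 = 104.83; the t > 66 branch applies.
R = 329.7·(104.83 − 60)^(-0.1332) = 329.7·44.83^(-0.1332) = 329.7·0.60257 = 198.669.
On a 0–1 scale: 198.669/255 = 0.7791 → 0.779.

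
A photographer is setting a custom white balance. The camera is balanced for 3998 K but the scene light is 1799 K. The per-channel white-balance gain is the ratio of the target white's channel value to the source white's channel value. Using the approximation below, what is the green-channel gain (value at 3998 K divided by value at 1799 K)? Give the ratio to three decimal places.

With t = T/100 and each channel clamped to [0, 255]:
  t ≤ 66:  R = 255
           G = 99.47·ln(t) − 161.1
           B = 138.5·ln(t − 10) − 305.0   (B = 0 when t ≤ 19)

1.629

At 1799 K (t = 17.99):
  G = 99.47·ln 17.99 − 161.1 = 99.47·2.8898 − 161.1 = 126.350.
At 3998 K (t = 39.98):
  G = 99.47·ln 39.98 − 161.1 = 99.47·3.6884 − 161.1 = 205.783.
Gain = 205.783 / 126.350 = 1.6287 → 1.629.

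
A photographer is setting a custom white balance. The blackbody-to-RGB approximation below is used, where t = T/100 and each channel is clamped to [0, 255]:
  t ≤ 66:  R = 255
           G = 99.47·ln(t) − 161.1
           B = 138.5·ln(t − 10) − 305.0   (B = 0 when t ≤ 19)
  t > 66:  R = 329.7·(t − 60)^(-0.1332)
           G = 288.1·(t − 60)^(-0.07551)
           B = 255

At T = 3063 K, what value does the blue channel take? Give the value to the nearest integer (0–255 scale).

t = 3063/100 = 30.63; the t ≤ 66 branch applies.
B = 138.5·ln(30.63 − 10) − 305.0 = 138.5·ln 20.63 − 305.0 = 138.5·3.0267 − 305.0 = 114.204.
Rounded: 114.

114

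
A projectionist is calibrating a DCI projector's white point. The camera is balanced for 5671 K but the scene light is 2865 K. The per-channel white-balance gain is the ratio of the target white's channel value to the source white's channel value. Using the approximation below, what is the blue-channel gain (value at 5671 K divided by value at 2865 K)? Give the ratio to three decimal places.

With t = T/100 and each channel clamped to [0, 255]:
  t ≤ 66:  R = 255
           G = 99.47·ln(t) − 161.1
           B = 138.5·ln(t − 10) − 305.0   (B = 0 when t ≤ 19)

2.269

At 2865 K (t = 28.65):
  B = 138.5·ln(28.65 − 10) − 305.0 = 138.5·ln 18.65 − 305.0 = 138.5·2.9258 − 305.0 = 100.230.
At 5671 K (t = 56.71):
  B = 138.5·ln(56.71 − 10) − 305.0 = 138.5·ln 46.71 − 305.0 = 138.5·3.8440 − 305.0 = 227.388.
Gain = 227.388 / 100.230 = 2.2687 → 2.269.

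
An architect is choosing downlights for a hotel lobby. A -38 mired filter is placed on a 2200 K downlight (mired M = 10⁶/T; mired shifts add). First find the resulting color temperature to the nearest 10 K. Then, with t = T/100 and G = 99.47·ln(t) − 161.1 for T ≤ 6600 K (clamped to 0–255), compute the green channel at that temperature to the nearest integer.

M_in = 10⁶/2200 = 454.55; M_out = 454.55 + (-38) = 416.55.
T_out = 10⁶/416.55 = 2400.7 K → 2400 K; t = 24.
G = 99.47·ln 24 − 161.1 = 99.47·3.1781 − 161.1 = 155.021.
Rounded: 155.

155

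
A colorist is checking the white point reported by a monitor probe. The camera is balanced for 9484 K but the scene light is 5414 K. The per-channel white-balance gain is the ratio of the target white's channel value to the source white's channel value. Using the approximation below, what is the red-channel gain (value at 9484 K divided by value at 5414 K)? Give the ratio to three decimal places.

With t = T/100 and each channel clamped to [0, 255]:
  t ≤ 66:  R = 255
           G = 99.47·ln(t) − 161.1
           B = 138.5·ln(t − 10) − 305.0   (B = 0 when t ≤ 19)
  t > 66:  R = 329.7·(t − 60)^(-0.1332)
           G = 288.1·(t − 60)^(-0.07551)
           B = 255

0.806

At 5414 K (t = 54.14):
  R = 255 by definition for t ≤ 66.
At 9484 K (t = 94.84):
  R = 329.7·(94.84 − 60)^(-0.1332) = 329.7·34.84^(-0.1332) = 329.7·0.62315 = 205.454.
Gain = 205.454 / 255.000 = 0.8057 → 0.806.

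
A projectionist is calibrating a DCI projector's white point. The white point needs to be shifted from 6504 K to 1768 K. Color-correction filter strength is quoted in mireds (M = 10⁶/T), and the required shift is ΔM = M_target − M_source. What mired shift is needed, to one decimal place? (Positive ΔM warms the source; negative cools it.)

M_source = 10⁶/6504 = 153.752; M_target = 10⁶/1768 = 565.611.
ΔM = 565.611 − 153.752 = 411.859 → +411.9 mireds, a warming shift.

+411.9 mireds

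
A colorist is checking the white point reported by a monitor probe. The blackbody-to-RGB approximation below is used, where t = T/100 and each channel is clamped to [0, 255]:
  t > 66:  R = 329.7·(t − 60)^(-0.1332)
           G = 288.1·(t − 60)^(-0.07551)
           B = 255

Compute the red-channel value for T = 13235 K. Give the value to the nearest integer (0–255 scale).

186

t = 13235/100 = 132.35; the t > 66 branch applies.
R = 329.7·(132.35 − 60)^(-0.1332) = 329.7·72.35^(-0.1332) = 329.7·0.56536 = 186.398.
Rounded: 186.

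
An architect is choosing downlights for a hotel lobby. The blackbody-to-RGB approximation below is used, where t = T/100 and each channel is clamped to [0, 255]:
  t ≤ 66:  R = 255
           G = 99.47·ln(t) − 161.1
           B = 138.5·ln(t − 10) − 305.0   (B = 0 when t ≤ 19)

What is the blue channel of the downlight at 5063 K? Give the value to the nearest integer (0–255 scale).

208

t = 5063/100 = 50.63; the t ≤ 66 branch applies.
B = 138.5·ln(50.63 − 10) − 305.0 = 138.5·ln 40.63 − 305.0 = 138.5·3.7045 − 305.0 = 208.074.
Rounded: 208.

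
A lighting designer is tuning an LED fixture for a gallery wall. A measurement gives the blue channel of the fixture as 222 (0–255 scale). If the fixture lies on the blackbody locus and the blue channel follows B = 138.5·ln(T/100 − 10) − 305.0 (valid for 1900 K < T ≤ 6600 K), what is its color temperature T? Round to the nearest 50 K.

ln(t − 10) = (222 + 305.0) / 138.5 = 3.8051.
t − 10 = e^3.8051 = 44.928, so t = 54.928.
T = 100·t = 5493 K → 5500 K to the nearest 50 K.

5500 K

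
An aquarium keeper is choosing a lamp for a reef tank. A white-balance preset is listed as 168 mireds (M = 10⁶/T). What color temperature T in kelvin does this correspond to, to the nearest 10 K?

T = 10⁶ / 168 = 5952.38 K → 5950 K.

5950 K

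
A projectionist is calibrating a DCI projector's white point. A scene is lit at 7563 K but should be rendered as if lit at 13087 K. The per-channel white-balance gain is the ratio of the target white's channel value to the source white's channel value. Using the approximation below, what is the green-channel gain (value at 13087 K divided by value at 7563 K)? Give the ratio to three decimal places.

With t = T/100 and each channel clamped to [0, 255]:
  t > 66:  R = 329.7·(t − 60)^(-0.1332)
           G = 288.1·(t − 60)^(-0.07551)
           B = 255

At 7563 K (t = 75.63):
  G = 288.1·(75.63 − 60)^(-0.07551) = 288.1·15.63^(-0.07551) = 288.1·0.81254 = 234.092.
At 13087 K (t = 130.87):
  G = 288.1·(130.87 − 60)^(-0.07551) = 288.1·70.87^(-0.07551) = 288.1·0.72489 = 208.841.
Gain = 208.841 / 234.092 = 0.8921 → 0.892.

0.892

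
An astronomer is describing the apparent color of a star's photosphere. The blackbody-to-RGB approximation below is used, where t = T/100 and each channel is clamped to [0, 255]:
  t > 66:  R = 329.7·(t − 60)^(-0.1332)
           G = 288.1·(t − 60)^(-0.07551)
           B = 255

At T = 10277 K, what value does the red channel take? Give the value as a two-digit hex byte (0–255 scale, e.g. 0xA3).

t = 10277/100 = 102.77; the t > 66 branch applies.
R = 329.7·(102.77 − 60)^(-0.1332) = 329.7·42.77^(-0.1332) = 329.7·0.60636 = 199.918.
Rounded: 200; in hex, 0xC8.

0xC8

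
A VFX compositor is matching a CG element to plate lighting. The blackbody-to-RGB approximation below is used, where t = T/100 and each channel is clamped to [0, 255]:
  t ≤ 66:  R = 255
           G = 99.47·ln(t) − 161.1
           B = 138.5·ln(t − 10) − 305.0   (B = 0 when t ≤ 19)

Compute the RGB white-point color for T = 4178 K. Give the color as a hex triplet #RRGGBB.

#FFD2AE

t = 4178/100 = 41.78; the t ≤ 66 branch applies.
R = 255 by definition for t ≤ 66.
G = 99.47·ln 41.78 − 161.1 = 99.47·3.7324 − 161.1 = 210.164.
B = 138.5·ln(41.78 − 10) − 305.0 = 138.5·ln 31.78 − 305.0 = 138.5·3.4588 − 305.0 = 174.049.
Rounded: (255, 210, 174).
In hex: #FFD2AE.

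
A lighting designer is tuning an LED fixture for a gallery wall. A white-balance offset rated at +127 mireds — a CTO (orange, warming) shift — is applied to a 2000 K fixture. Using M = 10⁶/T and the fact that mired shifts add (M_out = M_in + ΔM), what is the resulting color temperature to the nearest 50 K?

1600 K

M_in = 10⁶/2000 = 500.00 mireds.
M_out = 500.00 + (+127) = 627.00 mireds.
T_out = 10⁶/627.00 = 1594.9 K → 1600 K.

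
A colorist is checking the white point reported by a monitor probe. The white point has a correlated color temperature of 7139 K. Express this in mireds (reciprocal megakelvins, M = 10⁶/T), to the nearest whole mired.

M = 10⁶ / 7139 = 140.076 → 140 mireds.

140 mireds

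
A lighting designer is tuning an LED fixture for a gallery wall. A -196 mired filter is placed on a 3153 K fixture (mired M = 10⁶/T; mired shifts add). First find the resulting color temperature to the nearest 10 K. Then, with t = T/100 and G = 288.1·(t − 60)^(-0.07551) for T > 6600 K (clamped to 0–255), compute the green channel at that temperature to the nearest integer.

M_in = 10⁶/3153 = 317.16; M_out = 317.16 + (-196) = 121.16.
T_out = 10⁶/121.16 = 8253.7 K → 8250 K; t = 82.5.
G = 288.1·(82.5 − 60)^(-0.07551) = 288.1·22.5^(-0.07551) = 288.1·0.79049 = 227.740.
Rounded: 228.

228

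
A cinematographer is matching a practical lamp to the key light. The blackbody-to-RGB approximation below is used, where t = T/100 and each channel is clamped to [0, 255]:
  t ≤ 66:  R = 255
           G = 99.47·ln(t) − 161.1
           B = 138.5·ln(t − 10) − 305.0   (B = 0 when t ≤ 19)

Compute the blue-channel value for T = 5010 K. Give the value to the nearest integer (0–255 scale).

t = 5010/100 = 50.1; the t ≤ 66 branch applies.
B = 138.5·ln(50.1 − 10) − 305.0 = 138.5·ln 40.1 − 305.0 = 138.5·3.6914 − 305.0 = 206.256.
Rounded: 206.

206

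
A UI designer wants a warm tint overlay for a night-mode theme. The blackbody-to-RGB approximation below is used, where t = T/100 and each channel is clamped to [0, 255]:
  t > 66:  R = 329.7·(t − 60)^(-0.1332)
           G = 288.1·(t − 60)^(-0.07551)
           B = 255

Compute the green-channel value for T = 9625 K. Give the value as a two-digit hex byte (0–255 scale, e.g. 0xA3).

0xDC

t = 9625/100 = 96.25; the t > 66 branch applies.
G = 288.1·(96.25 − 60)^(-0.07551) = 288.1·36.25^(-0.07551) = 288.1·0.76253 = 219.685.
Rounded: 220; in hex, 0xDC.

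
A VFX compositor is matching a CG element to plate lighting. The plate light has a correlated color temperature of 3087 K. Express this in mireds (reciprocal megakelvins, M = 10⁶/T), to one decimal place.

323.9 mireds

M = 10⁶ / 3087 = 323.939 → 323.9 mireds.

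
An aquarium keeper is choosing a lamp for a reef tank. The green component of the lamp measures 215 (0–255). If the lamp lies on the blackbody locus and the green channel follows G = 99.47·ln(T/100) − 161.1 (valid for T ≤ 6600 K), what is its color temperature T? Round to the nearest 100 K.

4400 K

ln t = (215 + 161.1) / 99.47 = 3.7810.
t = e^3.7810 = 43.862.
T = 100·t = 4386 K → 4400 K to the nearest 100 K.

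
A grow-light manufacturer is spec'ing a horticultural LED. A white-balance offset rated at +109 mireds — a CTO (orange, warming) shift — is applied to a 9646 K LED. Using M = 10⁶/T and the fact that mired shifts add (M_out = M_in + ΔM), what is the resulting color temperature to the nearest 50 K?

4700 K

M_in = 10⁶/9646 = 103.67 mireds.
M_out = 103.67 + (+109) = 212.67 mireds.
T_out = 10⁶/212.67 = 4702.1 K → 4700 K.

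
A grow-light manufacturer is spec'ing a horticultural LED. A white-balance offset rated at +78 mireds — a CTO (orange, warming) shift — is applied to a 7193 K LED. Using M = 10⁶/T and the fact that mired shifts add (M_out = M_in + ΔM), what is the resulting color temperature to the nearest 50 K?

4600 K

M_in = 10⁶/7193 = 139.02 mireds.
M_out = 139.02 + (+78) = 217.02 mireds.
T_out = 10⁶/217.02 = 4607.8 K → 4600 K.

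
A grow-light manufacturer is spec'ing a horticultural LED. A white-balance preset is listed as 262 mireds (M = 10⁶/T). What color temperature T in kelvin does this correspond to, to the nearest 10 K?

3820 K

T = 10⁶ / 262 = 3816.79 K → 3820 K.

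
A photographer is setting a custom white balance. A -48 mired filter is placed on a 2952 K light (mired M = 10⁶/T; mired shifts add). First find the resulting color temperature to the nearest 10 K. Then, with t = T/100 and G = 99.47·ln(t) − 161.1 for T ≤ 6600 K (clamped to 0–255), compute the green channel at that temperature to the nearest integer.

M_in = 10⁶/2952 = 338.75; M_out = 338.75 + (-48) = 290.75.
T_out = 10⁶/290.75 = 3439.3 K → 3440 K; t = 34.4.
G = 99.47·ln 34.4 − 161.1 = 99.47·3.5381 − 161.1 = 190.830.
Rounded: 191.

191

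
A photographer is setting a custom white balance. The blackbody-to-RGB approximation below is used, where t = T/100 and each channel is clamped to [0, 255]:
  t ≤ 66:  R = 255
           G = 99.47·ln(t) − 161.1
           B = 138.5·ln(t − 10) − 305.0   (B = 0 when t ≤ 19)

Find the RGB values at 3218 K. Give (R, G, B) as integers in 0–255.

t = 3218/100 = 32.18; the t ≤ 66 branch applies.
R = 255 by definition for t ≤ 66.
G = 99.47·ln 32.18 − 161.1 = 99.47·3.4713 − 161.1 = 184.195.
B = 138.5·ln(32.18 − 10) − 305.0 = 138.5·ln 22.18 − 305.0 = 138.5·3.0992 − 305.0 = 124.238.
Rounded: (255, 184, 124).

(255, 184, 124)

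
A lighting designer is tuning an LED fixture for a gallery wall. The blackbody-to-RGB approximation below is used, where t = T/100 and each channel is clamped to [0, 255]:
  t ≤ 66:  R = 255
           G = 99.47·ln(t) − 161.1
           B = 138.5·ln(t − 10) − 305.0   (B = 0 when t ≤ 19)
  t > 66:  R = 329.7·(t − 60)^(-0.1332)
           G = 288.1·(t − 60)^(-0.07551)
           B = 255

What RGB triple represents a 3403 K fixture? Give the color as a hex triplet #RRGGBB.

#FFBE87

t = 3403/100 = 34.03; the t ≤ 66 branch applies.
R = 255 by definition for t ≤ 66.
G = 99.47·ln 34.03 − 161.1 = 99.47·3.5272 − 161.1 = 189.755.
B = 138.5·ln(34.03 − 10) − 305.0 = 138.5·ln 24.03 − 305.0 = 138.5·3.1793 − 305.0 = 135.333.
Rounded: (255, 190, 135).
In hex: #FFBE87.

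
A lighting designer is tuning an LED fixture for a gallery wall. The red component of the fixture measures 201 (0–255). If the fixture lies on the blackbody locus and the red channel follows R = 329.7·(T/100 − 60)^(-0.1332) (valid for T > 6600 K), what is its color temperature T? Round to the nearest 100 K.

(t − 60)^(-0.1332) = 201/329.7 = 0.60965.
t − 60 = 0.60965^(1/-0.1332) = 0.60965^(-7.508) = 41.071, so t = 101.071.
T = 100·t = 10107 K → 10100 K to the nearest 100 K.

10100 K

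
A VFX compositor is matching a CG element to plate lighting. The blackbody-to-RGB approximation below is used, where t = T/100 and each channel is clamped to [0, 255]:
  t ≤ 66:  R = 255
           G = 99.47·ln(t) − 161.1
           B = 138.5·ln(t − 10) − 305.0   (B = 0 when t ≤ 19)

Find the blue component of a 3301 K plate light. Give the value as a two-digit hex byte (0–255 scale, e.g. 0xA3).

t = 3301/100 = 33.01; the t ≤ 66 branch applies.
B = 138.5·ln(33.01 − 10) − 305.0 = 138.5·ln 23.01 − 305.0 = 138.5·3.1359 − 305.0 = 129.326.
Rounded: 129; in hex, 0x81.

0x81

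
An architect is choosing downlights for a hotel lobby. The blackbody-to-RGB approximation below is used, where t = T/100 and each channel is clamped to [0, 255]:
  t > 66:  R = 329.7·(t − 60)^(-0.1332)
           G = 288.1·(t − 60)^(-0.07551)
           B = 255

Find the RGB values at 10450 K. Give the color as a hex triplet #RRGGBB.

t = 10450/100 = 104.5; the t > 66 branch applies.
R = 329.7·(104.5 − 60)^(-0.1332) = 329.7·44.5^(-0.1332) = 329.7·0.60317 = 198.865.
G = 288.1·(104.5 − 60)^(-0.07551) = 288.1·44.5^(-0.07551) = 288.1·0.75081 = 216.310.
B = 255 by definition for t > 66.
Rounded: (199, 216, 255).
In hex: #C7D8FF.

#C7D8FF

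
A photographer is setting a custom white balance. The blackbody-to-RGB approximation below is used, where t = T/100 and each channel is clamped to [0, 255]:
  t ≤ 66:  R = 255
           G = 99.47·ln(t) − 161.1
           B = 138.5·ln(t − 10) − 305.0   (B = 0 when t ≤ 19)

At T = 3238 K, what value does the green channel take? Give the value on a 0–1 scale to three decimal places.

0.725

t = 3238/100 = 32.38; the t ≤ 66 branch applies.
G = 99.47·ln 32.38 − 161.1 = 99.47·3.4775 − 161.1 = 184.811.
On a 0–1 scale: 184.811/255 = 0.7247 → 0.725.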